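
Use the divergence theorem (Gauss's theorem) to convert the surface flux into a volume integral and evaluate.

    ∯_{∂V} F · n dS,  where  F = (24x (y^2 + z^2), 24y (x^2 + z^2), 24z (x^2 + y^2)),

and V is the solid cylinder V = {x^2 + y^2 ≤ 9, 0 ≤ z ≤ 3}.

By the divergence theorem,

    ∯_{∂V} F · n dS = ∭_V (∇ · F) dV.

Compute the divergence:
    ∇ · F = ∂F_x/∂x + ∂F_y/∂y + ∂F_z/∂z = 24y^2 + 24z^2 + 24x^2 + 24z^2 + 24x^2 + 24y^2 = 48x^2 + 48y^2 + 48z^2.

In cylindrical coordinates, x = r cos(θ), y = r sin(θ), z = z, dV = r dr dθ dz, with 0 ≤ r ≤ 3, 0 ≤ θ ≤ 2π, 0 ≤ z ≤ 3.

The integrand, after substitution and multiplying by the volume element, becomes (48r^2 + 48z^2) · r, so

    ∭_V (∇·F) dV = ∫_0^{2π} ∫_0^{3} ∫_0^{3} (48r^2 + 48z^2) · r dz dr dθ.

Inner (z from 0 to 3): 144r (r^2 + 3).
Middle (r from 0 to 3): 4860.
Outer (θ from 0 to 2π): 9720π.

Therefore ∯_{∂V} F · n dS = 9720π.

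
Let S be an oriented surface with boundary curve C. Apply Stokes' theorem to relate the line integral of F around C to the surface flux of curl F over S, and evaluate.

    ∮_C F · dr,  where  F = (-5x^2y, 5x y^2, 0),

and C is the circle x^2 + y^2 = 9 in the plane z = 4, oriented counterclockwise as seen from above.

Let S be the flat disk x^2 + y^2 ≤ 9 in the plane z = 4, with upward unit normal n̂ = ẑ. By Stokes' theorem,

    ∮_C F · dr = ∬_S (∇ × F) · n̂ dS = ∬_D (curl F)_z dA,

where D is the disk x^2 + y^2 ≤ 9.

Compute the curl of F = (-5x^2y, 5x y^2, 0):
    (∇ × F)_x = ∂F_z/∂y - ∂F_y/∂z = 0,
    (∇ × F)_y = ∂F_x/∂z - ∂F_z/∂x = 0,
    (∇ × F)_z = ∂F_y/∂x - ∂F_x/∂y = 5x^2 + 5y^2.

On z = 4, (curl F)_z = 5x^2 + 5y^2.

Convert to polar (x = r cos θ, y = r sin θ, dA = r dr dθ); the integrand becomes 5r^2, so

    ∬_D (curl F)_z dA = ∫_0^{2π} ∫_0^{3} (5r^2) · r dr dθ.

Inner (r from 0 to 3): 405/4.
Outer (θ from 0 to 2π): 405π/2.

Therefore ∮_C F · dr = 405π/2.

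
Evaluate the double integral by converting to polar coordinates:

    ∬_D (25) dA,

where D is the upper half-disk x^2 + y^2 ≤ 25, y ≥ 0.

The region D is 0 ≤ r ≤ 5, 0 ≤ θ ≤ π in polar coordinates, where x = r cos(θ), y = r sin(θ), and dA = r dr dθ.

Under the substitution, the integrand becomes 25, so

    ∬_D (25) dA = ∫_{0}^{π} ∫_{0}^{5} (25) · r dr dθ.

Inner integral (in r): ∫_{0}^{5} (25) · r dr = 625/2.

Outer integral (in θ): ∫_{0}^{π} (625/2) dθ = 625π/2.

Therefore ∬_D (25) dA = 625π/2.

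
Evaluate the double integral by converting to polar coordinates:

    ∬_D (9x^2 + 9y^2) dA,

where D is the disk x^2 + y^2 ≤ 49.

The region D is 0 ≤ r ≤ 7, 0 ≤ θ ≤ 2π in polar coordinates, where x = r cos(θ), y = r sin(θ), and dA = r dr dθ.

Under the substitution, the integrand becomes 9r^2, so

    ∬_D (9x^2 + 9y^2) dA = ∫_{0}^{2π} ∫_{0}^{7} (9r^2) · r dr dθ.

Inner integral (in r): ∫_{0}^{7} (9r^2) · r dr = 21609/4.

Outer integral (in θ): ∫_{0}^{2π} (21609/4) dθ = 21609π/2.

Therefore ∬_D (9x^2 + 9y^2) dA = 21609π/2.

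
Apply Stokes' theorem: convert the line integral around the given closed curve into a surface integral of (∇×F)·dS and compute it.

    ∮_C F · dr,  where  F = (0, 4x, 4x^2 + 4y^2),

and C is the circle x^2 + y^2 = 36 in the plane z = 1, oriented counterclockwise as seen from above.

Let S be the flat disk x^2 + y^2 ≤ 36 in the plane z = 1, with upward unit normal n̂ = ẑ. By Stokes' theorem,

    ∮_C F · dr = ∬_S (∇ × F) · n̂ dS = ∬_D (curl F)_z dA,

where D is the disk x^2 + y^2 ≤ 36.

Compute the curl of F = (0, 4x, 4x^2 + 4y^2):
    (∇ × F)_x = ∂F_z/∂y - ∂F_y/∂z = 8y,
    (∇ × F)_y = ∂F_x/∂z - ∂F_z/∂x = -8x,
    (∇ × F)_z = ∂F_y/∂x - ∂F_x/∂y = 4.

On z = 1, (curl F)_z = 4.

Convert to polar (x = r cos θ, y = r sin θ, dA = r dr dθ); the integrand becomes 4, so

    ∬_D (curl F)_z dA = ∫_0^{2π} ∫_0^{6} (4) · r dr dθ.

Inner (r from 0 to 6): 72.
Outer (θ from 0 to 2π): 144π.

Therefore ∮_C F · dr = 144π.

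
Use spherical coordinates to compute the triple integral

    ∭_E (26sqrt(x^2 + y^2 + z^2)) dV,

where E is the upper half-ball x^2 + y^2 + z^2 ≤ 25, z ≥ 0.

In spherical coordinates, x = ρ sin(φ) cos(θ), y = ρ sin(φ) sin(θ), z = ρ cos(φ), and dV = ρ^2 sin(φ) dρ dφ dθ.

The integrand becomes 26ρ, so

    ∭_E (26sqrt(x^2 + y^2 + z^2)) dV = ∫_{0}^{2π} ∫_{0}^{π/2} ∫_{0}^{5} (26ρ) · ρ^2 sin(φ) dρ dφ dθ.

Inner (ρ): 8125sin(φ)/2.
Middle (φ): 8125/2.
Outer (θ): 8125π.

Therefore the triple integral equals 8125π.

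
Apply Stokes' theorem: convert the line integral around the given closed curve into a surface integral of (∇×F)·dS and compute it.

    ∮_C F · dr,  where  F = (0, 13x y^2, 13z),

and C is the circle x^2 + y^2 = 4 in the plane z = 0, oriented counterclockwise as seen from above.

Let S be the flat disk x^2 + y^2 ≤ 4 in the plane z = 0, with upward unit normal n̂ = ẑ. By Stokes' theorem,

    ∮_C F · dr = ∬_S (∇ × F) · n̂ dS = ∬_D (curl F)_z dA,

where D is the disk x^2 + y^2 ≤ 4.

Compute the curl of F = (0, 13x y^2, 13z):
    (∇ × F)_x = ∂F_z/∂y - ∂F_y/∂z = 0,
    (∇ × F)_y = ∂F_x/∂z - ∂F_z/∂x = 0,
    (∇ × F)_z = ∂F_y/∂x - ∂F_x/∂y = 13y^2.

On z = 0, (curl F)_z = 13y^2.

Convert to polar (x = r cos θ, y = r sin θ, dA = r dr dθ); the integrand becomes 13r^2sin(θ)^2, so

    ∬_D (curl F)_z dA = ∫_0^{2π} ∫_0^{2} (13r^2sin(θ)^2) · r dr dθ.

Inner (r from 0 to 2): 52sin(θ)^2.
Outer (θ from 0 to 2π): 52π.

Therefore ∮_C F · dr = 52π.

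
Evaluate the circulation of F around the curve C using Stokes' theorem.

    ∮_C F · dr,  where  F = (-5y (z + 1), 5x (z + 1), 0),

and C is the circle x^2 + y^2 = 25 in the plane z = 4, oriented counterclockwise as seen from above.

Let S be the flat disk x^2 + y^2 ≤ 25 in the plane z = 4, with upward unit normal n̂ = ẑ. By Stokes' theorem,

    ∮_C F · dr = ∬_S (∇ × F) · n̂ dS = ∬_D (curl F)_z dA,

where D is the disk x^2 + y^2 ≤ 25.

Compute the curl of F = (-5y (z + 1), 5x (z + 1), 0):
    (∇ × F)_x = ∂F_z/∂y - ∂F_y/∂z = -5x,
    (∇ × F)_y = ∂F_x/∂z - ∂F_z/∂x = -5y,
    (∇ × F)_z = ∂F_y/∂x - ∂F_x/∂y = 10z + 10.

On z = 4, (curl F)_z = 50.

Convert to polar (x = r cos θ, y = r sin θ, dA = r dr dθ); the integrand becomes 50, so

    ∬_D (curl F)_z dA = ∫_0^{2π} ∫_0^{5} (50) · r dr dθ.

Inner (r from 0 to 5): 625.
Outer (θ from 0 to 2π): 1250π.

Therefore ∮_C F · dr = 1250π.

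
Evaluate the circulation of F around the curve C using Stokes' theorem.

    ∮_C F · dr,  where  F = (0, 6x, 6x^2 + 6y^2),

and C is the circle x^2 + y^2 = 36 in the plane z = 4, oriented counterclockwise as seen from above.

Let S be the flat disk x^2 + y^2 ≤ 36 in the plane z = 4, with upward unit normal n̂ = ẑ. By Stokes' theorem,

    ∮_C F · dr = ∬_S (∇ × F) · n̂ dS = ∬_D (curl F)_z dA,

where D is the disk x^2 + y^2 ≤ 36.

Compute the curl of F = (0, 6x, 6x^2 + 6y^2):
    (∇ × F)_x = ∂F_z/∂y - ∂F_y/∂z = 12y,
    (∇ × F)_y = ∂F_x/∂z - ∂F_z/∂x = -12x,
    (∇ × F)_z = ∂F_y/∂x - ∂F_x/∂y = 6.

On z = 4, (curl F)_z = 6.

Convert to polar (x = r cos θ, y = r sin θ, dA = r dr dθ); the integrand becomes 6, so

    ∬_D (curl F)_z dA = ∫_0^{2π} ∫_0^{6} (6) · r dr dθ.

Inner (r from 0 to 6): 108.
Outer (θ from 0 to 2π): 216π.

Therefore ∮_C F · dr = 216π.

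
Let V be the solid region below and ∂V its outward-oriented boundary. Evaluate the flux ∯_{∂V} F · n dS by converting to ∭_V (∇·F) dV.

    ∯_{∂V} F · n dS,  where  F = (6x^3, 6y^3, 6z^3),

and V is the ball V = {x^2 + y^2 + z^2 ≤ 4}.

By the divergence theorem,

    ∯_{∂V} F · n dS = ∭_V (∇ · F) dV.

Compute the divergence:
    ∇ · F = ∂F_x/∂x + ∂F_y/∂y + ∂F_z/∂z = 18x^2 + 18y^2 + 18z^2.

In spherical coordinates, x = ρ sin(φ) cos(θ), y = ρ sin(φ) sin(θ), z = ρ cos(φ), dV = ρ^2 sin(φ) dρ dφ dθ, with 0 ≤ ρ ≤ 2, 0 ≤ φ ≤ π, 0 ≤ θ ≤ 2π.

The integrand, after substitution and multiplying by the volume element, becomes (18ρ^2) · ρ^2 sin(φ), so

    ∭_V (∇·F) dV = ∫_0^{2π} ∫_0^{π} ∫_0^{2} (18ρ^2) · ρ^2 sin(φ) dρ dφ dθ.

Inner (ρ from 0 to 2): 576sin(φ)/5.
Middle (φ from 0 to π): 1152/5.
Outer (θ from 0 to 2π): 2304π/5.

Therefore ∯_{∂V} F · n dS = 2304π/5.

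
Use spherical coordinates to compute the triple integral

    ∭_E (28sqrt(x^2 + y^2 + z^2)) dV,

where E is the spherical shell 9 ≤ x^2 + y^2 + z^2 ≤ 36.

In spherical coordinates, x = ρ sin(φ) cos(θ), y = ρ sin(φ) sin(θ), z = ρ cos(φ), and dV = ρ^2 sin(φ) dρ dφ dθ.

The integrand becomes 28ρ, so

    ∭_E (28sqrt(x^2 + y^2 + z^2)) dV = ∫_{0}^{2π} ∫_{0}^{π} ∫_{3}^{6} (28ρ) · ρ^2 sin(φ) dρ dφ dθ.

Inner (ρ): 8505sin(φ).
Middle (φ): 17010.
Outer (θ): 34020π.

Therefore the triple integral equals 34020π.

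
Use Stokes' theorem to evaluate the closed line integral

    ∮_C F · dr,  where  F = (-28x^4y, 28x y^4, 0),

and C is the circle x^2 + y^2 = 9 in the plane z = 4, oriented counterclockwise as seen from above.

Let S be the flat disk x^2 + y^2 ≤ 9 in the plane z = 4, with upward unit normal n̂ = ẑ. By Stokes' theorem,

    ∮_C F · dr = ∬_S (∇ × F) · n̂ dS = ∬_D (curl F)_z dA,

where D is the disk x^2 + y^2 ≤ 9.

Compute the curl of F = (-28x^4y, 28x y^4, 0):
    (∇ × F)_x = ∂F_z/∂y - ∂F_y/∂z = 0,
    (∇ × F)_y = ∂F_x/∂z - ∂F_z/∂x = 0,
    (∇ × F)_z = ∂F_y/∂x - ∂F_x/∂y = 28x^4 + 28y^4.

On z = 4, (curl F)_z = 28x^4 + 28y^4.

Convert to polar (x = r cos θ, y = r sin θ, dA = r dr dθ); the integrand becomes 28r^4(sin(θ)^4 + cos(θ)^4), so

    ∬_D (curl F)_z dA = ∫_0^{2π} ∫_0^{3} (28r^4(sin(θ)^4 + cos(θ)^4)) · r dr dθ.

Inner (r from 0 to 3): 3402sin(θ)^4 + 3402cos(θ)^4.
Outer (θ from 0 to 2π): 5103π.

Therefore ∮_C F · dr = 5103π.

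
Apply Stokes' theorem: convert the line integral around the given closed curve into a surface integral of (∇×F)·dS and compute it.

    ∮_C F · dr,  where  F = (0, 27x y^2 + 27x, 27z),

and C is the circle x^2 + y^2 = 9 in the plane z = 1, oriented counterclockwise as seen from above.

Let S be the flat disk x^2 + y^2 ≤ 9 in the plane z = 1, with upward unit normal n̂ = ẑ. By Stokes' theorem,

    ∮_C F · dr = ∬_S (∇ × F) · n̂ dS = ∬_D (curl F)_z dA,

where D is the disk x^2 + y^2 ≤ 9.

Compute the curl of F = (0, 27x y^2 + 27x, 27z):
    (∇ × F)_x = ∂F_z/∂y - ∂F_y/∂z = 0,
    (∇ × F)_y = ∂F_x/∂z - ∂F_z/∂x = 0,
    (∇ × F)_z = ∂F_y/∂x - ∂F_x/∂y = 27y^2 + 27.

On z = 1, (curl F)_z = 27y^2 + 27.

Convert to polar (x = r cos θ, y = r sin θ, dA = r dr dθ); the integrand becomes 27r^2sin(θ)^2 + 27, so

    ∬_D (curl F)_z dA = ∫_0^{2π} ∫_0^{3} (27r^2sin(θ)^2 + 27) · r dr dθ.

Inner (r from 0 to 3): 2187sin(θ)^2/4 + 243/2.
Outer (θ from 0 to 2π): 3159π/4.

Therefore ∮_C F · dr = 3159π/4.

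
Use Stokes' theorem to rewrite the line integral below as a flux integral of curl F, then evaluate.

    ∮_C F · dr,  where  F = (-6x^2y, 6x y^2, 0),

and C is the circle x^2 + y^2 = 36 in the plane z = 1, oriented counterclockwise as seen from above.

Let S be the flat disk x^2 + y^2 ≤ 36 in the plane z = 1, with upward unit normal n̂ = ẑ. By Stokes' theorem,

    ∮_C F · dr = ∬_S (∇ × F) · n̂ dS = ∬_D (curl F)_z dA,

where D is the disk x^2 + y^2 ≤ 36.

Compute the curl of F = (-6x^2y, 6x y^2, 0):
    (∇ × F)_x = ∂F_z/∂y - ∂F_y/∂z = 0,
    (∇ × F)_y = ∂F_x/∂z - ∂F_z/∂x = 0,
    (∇ × F)_z = ∂F_y/∂x - ∂F_x/∂y = 6x^2 + 6y^2.

On z = 1, (curl F)_z = 6x^2 + 6y^2.

Convert to polar (x = r cos θ, y = r sin θ, dA = r dr dθ); the integrand becomes 6r^2, so

    ∬_D (curl F)_z dA = ∫_0^{2π} ∫_0^{6} (6r^2) · r dr dθ.

Inner (r from 0 to 6): 1944.
Outer (θ from 0 to 2π): 3888π.

Therefore ∮_C F · dr = 3888π.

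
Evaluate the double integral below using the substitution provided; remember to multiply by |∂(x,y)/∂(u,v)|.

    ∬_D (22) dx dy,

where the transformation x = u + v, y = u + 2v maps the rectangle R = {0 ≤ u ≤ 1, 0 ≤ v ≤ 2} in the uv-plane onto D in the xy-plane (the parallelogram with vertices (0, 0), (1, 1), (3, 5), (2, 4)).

Compute the Jacobian determinant of (x, y) with respect to (u, v):

    ∂(x,y)/∂(u,v) = | 1  1 | = (1)(2) - (1)(1) = 1.
                   | 1  2 |

Its absolute value is |J| = 1 (the area scaling factor).

Substituting x = u + v, y = u + 2v into the integrand,

    22 → 22,

so the integral becomes

    ∬_R (22) · |J| du dv = ∫_0^1 ∫_0^2 (22) dv du.

Inner (v): 44.
Outer (u): 44.

Therefore ∬_D (22) dx dy = 44.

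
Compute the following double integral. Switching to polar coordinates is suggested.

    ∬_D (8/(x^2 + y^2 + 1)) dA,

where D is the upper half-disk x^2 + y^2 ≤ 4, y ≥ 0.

The region D is 0 ≤ r ≤ 2, 0 ≤ θ ≤ π in polar coordinates, where x = r cos(θ), y = r sin(θ), and dA = r dr dθ.

Under the substitution, the integrand becomes 8/(r^2 + 1), so

    ∬_D (8/(x^2 + y^2 + 1)) dA = ∫_{0}^{π} ∫_{0}^{2} (8/(r^2 + 1)) · r dr dθ.

Inner integral (in r): ∫_{0}^{2} (8/(r^2 + 1)) · r dr = log(625).

Outer integral (in θ): ∫_{0}^{π} (log(625)) dθ = log(625^π).

Therefore ∬_D (8/(x^2 + y^2 + 1)) dA = log(625^π).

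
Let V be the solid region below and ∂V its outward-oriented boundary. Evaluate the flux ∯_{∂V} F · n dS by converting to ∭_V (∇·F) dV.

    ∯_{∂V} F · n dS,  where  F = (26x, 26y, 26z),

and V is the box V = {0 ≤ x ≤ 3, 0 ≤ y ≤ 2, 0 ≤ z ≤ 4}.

By the divergence theorem,

    ∯_{∂V} F · n dS = ∭_V (∇ · F) dV.

Compute the divergence:
    ∇ · F = ∂F_x/∂x + ∂F_y/∂y + ∂F_z/∂z = 26 + 26 + 26 = 78.

V is a rectangular box, so dV = dx dy dz with 0 ≤ x ≤ 3, 0 ≤ y ≤ 2, 0 ≤ z ≤ 4.

Integrate (78) over V as an iterated integral:

    ∭_V (∇·F) dV = ∫_0^{3} ∫_0^{2} ∫_0^{4} (78) dz dy dx.

Inner (z from 0 to 4): 312.
Middle (y from 0 to 2): 624.
Outer (x from 0 to 3): 1872.

Therefore ∯_{∂V} F · n dS = 1872.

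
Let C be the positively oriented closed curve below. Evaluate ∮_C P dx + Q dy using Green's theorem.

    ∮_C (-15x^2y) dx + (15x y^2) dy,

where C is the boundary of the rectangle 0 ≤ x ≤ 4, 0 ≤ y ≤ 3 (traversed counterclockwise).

Green's theorem converts the closed line integral into a double integral over the enclosed region D:

    ∮_C P dx + Q dy = ∬_D (∂Q/∂x - ∂P/∂y) dA.

Here P = -15x^2y, Q = 15x y^2, so

    ∂Q/∂x = 15y^2,    ∂P/∂y = -15x^2,
    ∂Q/∂x - ∂P/∂y = 15x^2 + 15y^2.

D is the region 0 ≤ x ≤ 4, 0 ≤ y ≤ 3. Evaluating the double integral:

    ∬_D (15x^2 + 15y^2) dA = ∫_0^{4} ∫_0^{3} (15x^2 + 15y^2) dy dx.

Inner (y from 0 to 3): 45x^2 + 135.
Outer (x from 0 to 4): 1500.

Therefore ∮_C P dx + Q dy = 1500.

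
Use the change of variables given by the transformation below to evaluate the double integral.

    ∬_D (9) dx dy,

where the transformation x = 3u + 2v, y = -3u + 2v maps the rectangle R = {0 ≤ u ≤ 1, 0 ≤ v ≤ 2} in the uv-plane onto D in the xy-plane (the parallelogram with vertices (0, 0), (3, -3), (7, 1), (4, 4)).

Compute the Jacobian determinant of (x, y) with respect to (u, v):

    ∂(x,y)/∂(u,v) = | 3  2 | = (3)(2) - (2)(-3) = 12.
                   | -3  2 |

Its absolute value is |J| = 12 (the area scaling factor).

Substituting x = 3u + 2v, y = -3u + 2v into the integrand,

    9 → 9,

so the integral becomes

    ∬_R (9) · |J| du dv = ∫_0^1 ∫_0^2 (108) dv du.

Inner (v): 216.
Outer (u): 216.

Therefore ∬_D (9) dx dy = 216.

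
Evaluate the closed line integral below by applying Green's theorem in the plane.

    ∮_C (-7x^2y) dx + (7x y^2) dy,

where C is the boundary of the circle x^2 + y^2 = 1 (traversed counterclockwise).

Green's theorem converts the closed line integral into a double integral over the enclosed region D:

    ∮_C P dx + Q dy = ∬_D (∂Q/∂x - ∂P/∂y) dA.

Here P = -7x^2y, Q = 7x y^2, so

    ∂Q/∂x = 7y^2,    ∂P/∂y = -7x^2,
    ∂Q/∂x - ∂P/∂y = 7x^2 + 7y^2.

D is the region x^2 + y^2 ≤ 1. Evaluating the double integral:

In polar coordinates (x = r cos θ, y = r sin θ, dA = r dr dθ) the integrand becomes 7r^2, so

    ∬_D (7x^2 + 7y^2) dA = ∫_0^{2π} ∫_0^{1} (7r^2) · r dr dθ.

Inner (r from 0 to 1): 7/4.
Outer (θ from 0 to 2π): 7π/2.

Therefore ∮_C P dx + Q dy = 7π/2.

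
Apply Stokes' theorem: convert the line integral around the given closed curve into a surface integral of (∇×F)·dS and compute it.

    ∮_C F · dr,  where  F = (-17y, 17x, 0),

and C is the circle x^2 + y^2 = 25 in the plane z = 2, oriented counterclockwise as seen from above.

Let S be the flat disk x^2 + y^2 ≤ 25 in the plane z = 2, with upward unit normal n̂ = ẑ. By Stokes' theorem,

    ∮_C F · dr = ∬_S (∇ × F) · n̂ dS = ∬_D (curl F)_z dA,

where D is the disk x^2 + y^2 ≤ 25.

Compute the curl of F = (-17y, 17x, 0):
    (∇ × F)_x = ∂F_z/∂y - ∂F_y/∂z = 0,
    (∇ × F)_y = ∂F_x/∂z - ∂F_z/∂x = 0,
    (∇ × F)_z = ∂F_y/∂x - ∂F_x/∂y = 34.

On z = 2, (curl F)_z = 34.

Convert to polar (x = r cos θ, y = r sin θ, dA = r dr dθ); the integrand becomes 34, so

    ∬_D (curl F)_z dA = ∫_0^{2π} ∫_0^{5} (34) · r dr dθ.

Inner (r from 0 to 5): 425.
Outer (θ from 0 to 2π): 850π.

Therefore ∮_C F · dr = 850π.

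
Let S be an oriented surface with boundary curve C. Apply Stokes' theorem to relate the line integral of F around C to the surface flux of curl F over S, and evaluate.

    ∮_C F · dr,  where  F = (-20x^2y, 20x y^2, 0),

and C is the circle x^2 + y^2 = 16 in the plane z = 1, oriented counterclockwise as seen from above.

Let S be the flat disk x^2 + y^2 ≤ 16 in the plane z = 1, with upward unit normal n̂ = ẑ. By Stokes' theorem,

    ∮_C F · dr = ∬_S (∇ × F) · n̂ dS = ∬_D (curl F)_z dA,

where D is the disk x^2 + y^2 ≤ 16.

Compute the curl of F = (-20x^2y, 20x y^2, 0):
    (∇ × F)_x = ∂F_z/∂y - ∂F_y/∂z = 0,
    (∇ × F)_y = ∂F_x/∂z - ∂F_z/∂x = 0,
    (∇ × F)_z = ∂F_y/∂x - ∂F_x/∂y = 20x^2 + 20y^2.

On z = 1, (curl F)_z = 20x^2 + 20y^2.

Convert to polar (x = r cos θ, y = r sin θ, dA = r dr dθ); the integrand becomes 20r^2, so

    ∬_D (curl F)_z dA = ∫_0^{2π} ∫_0^{4} (20r^2) · r dr dθ.

Inner (r from 0 to 4): 1280.
Outer (θ from 0 to 2π): 2560π.

Therefore ∮_C F · dr = 2560π.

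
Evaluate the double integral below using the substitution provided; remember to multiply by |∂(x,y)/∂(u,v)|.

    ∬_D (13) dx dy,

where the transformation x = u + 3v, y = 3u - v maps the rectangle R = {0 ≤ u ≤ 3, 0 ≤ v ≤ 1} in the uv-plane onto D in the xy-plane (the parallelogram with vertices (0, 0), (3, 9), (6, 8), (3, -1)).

Compute the Jacobian determinant of (x, y) with respect to (u, v):

    ∂(x,y)/∂(u,v) = | 1  3 | = (1)(-1) - (3)(3) = -10.
                   | 3  -1 |

Its absolute value is |J| = 10 (the area scaling factor).

Substituting x = u + 3v, y = 3u - v into the integrand,

    13 → 13,

so the integral becomes

    ∬_R (13) · |J| du dv = ∫_0^3 ∫_0^1 (130) dv du.

Inner (v): 130.
Outer (u): 390.

Therefore ∬_D (13) dx dy = 390.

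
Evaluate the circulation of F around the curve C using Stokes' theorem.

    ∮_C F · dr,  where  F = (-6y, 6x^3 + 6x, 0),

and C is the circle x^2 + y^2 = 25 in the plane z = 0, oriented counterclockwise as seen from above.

Let S be the flat disk x^2 + y^2 ≤ 25 in the plane z = 0, with upward unit normal n̂ = ẑ. By Stokes' theorem,

    ∮_C F · dr = ∬_S (∇ × F) · n̂ dS = ∬_D (curl F)_z dA,

where D is the disk x^2 + y^2 ≤ 25.

Compute the curl of F = (-6y, 6x^3 + 6x, 0):
    (∇ × F)_x = ∂F_z/∂y - ∂F_y/∂z = 0,
    (∇ × F)_y = ∂F_x/∂z - ∂F_z/∂x = 0,
    (∇ × F)_z = ∂F_y/∂x - ∂F_x/∂y = 18x^2 + 12.

On z = 0, (curl F)_z = 18x^2 + 12.

Convert to polar (x = r cos θ, y = r sin θ, dA = r dr dθ); the integrand becomes 18r^2cos(θ)^2 + 12, so

    ∬_D (curl F)_z dA = ∫_0^{2π} ∫_0^{5} (18r^2cos(θ)^2 + 12) · r dr dθ.

Inner (r from 0 to 5): 5625cos(θ)^2/2 + 150.
Outer (θ from 0 to 2π): 6225π/2.

Therefore ∮_C F · dr = 6225π/2.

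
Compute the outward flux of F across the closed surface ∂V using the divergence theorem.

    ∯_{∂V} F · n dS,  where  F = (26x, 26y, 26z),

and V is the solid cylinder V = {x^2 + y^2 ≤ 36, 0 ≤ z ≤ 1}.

By the divergence theorem,

    ∯_{∂V} F · n dS = ∭_V (∇ · F) dV.

Compute the divergence:
    ∇ · F = ∂F_x/∂x + ∂F_y/∂y + ∂F_z/∂z = 26 + 26 + 26 = 78.

In cylindrical coordinates, x = r cos(θ), y = r sin(θ), z = z, dV = r dr dθ dz, with 0 ≤ r ≤ 6, 0 ≤ θ ≤ 2π, 0 ≤ z ≤ 1.

The integrand, after substitution and multiplying by the volume element, becomes (78) · r, so

    ∭_V (∇·F) dV = ∫_0^{2π} ∫_0^{6} ∫_0^{1} (78) · r dz dr dθ.

Inner (z from 0 to 1): 78r.
Middle (r from 0 to 6): 1404.
Outer (θ from 0 to 2π): 2808π.

Therefore ∯_{∂V} F · n dS = 2808π.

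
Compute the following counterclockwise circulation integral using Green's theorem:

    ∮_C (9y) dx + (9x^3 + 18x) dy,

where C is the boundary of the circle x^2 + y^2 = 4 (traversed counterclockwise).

Green's theorem converts the closed line integral into a double integral over the enclosed region D:

    ∮_C P dx + Q dy = ∬_D (∂Q/∂x - ∂P/∂y) dA.

Here P = 9y, Q = 9x^3 + 18x, so

    ∂Q/∂x = 27x^2 + 18,    ∂P/∂y = 9,
    ∂Q/∂x - ∂P/∂y = 27x^2 + 9.

D is the region x^2 + y^2 ≤ 4. Evaluating the double integral:

In polar coordinates (x = r cos θ, y = r sin θ, dA = r dr dθ) the integrand becomes 27r^2cos(θ)^2 + 9, so

    ∬_D (27x^2 + 9) dA = ∫_0^{2π} ∫_0^{2} (27r^2cos(θ)^2 + 9) · r dr dθ.

Inner (r from 0 to 2): 108cos(θ)^2 + 18.
Outer (θ from 0 to 2π): 144π.

Therefore ∮_C P dx + Q dy = 144π.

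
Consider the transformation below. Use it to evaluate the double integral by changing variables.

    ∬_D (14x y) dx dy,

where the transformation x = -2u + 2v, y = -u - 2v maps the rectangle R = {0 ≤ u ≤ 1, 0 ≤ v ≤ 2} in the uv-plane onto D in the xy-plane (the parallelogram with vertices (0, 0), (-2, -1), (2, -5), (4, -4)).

Compute the Jacobian determinant of (x, y) with respect to (u, v):

    ∂(x,y)/∂(u,v) = | -2  2 | = (-2)(-2) - (2)(-1) = 6.
                   | -1  -2 |

Its absolute value is |J| = 6 (the area scaling factor).

Substituting x = -2u + 2v, y = -u - 2v into the integrand,

    14x y → 28u^2 + 28u v - 56v^2,

so the integral becomes

    ∬_R (28u^2 + 28u v - 56v^2) · |J| du dv = ∫_0^1 ∫_0^2 (168u^2 + 168u v - 336v^2) dv du.

Inner (v): 336u^2 + 336u - 896.
Outer (u): -616.

Therefore ∬_D (14x y) dx dy = -616.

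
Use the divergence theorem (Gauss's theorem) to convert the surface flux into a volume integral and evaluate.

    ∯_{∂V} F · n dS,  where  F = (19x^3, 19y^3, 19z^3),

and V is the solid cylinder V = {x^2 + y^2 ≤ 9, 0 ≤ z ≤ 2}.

By the divergence theorem,

    ∯_{∂V} F · n dS = ∭_V (∇ · F) dV.

Compute the divergence:
    ∇ · F = ∂F_x/∂x + ∂F_y/∂y + ∂F_z/∂z = 57x^2 + 57y^2 + 57z^2.

In cylindrical coordinates, x = r cos(θ), y = r sin(θ), z = z, dV = r dr dθ dz, with 0 ≤ r ≤ 3, 0 ≤ θ ≤ 2π, 0 ≤ z ≤ 2.

The integrand, after substitution and multiplying by the volume element, becomes (57r^2 + 57z^2) · r, so

    ∭_V (∇·F) dV = ∫_0^{2π} ∫_0^{3} ∫_0^{2} (57r^2 + 57z^2) · r dz dr dθ.

Inner (z from 0 to 2): 114r^3 + 152r.
Middle (r from 0 to 3): 5985/2.
Outer (θ from 0 to 2π): 5985π.

Therefore ∯_{∂V} F · n dS = 5985π.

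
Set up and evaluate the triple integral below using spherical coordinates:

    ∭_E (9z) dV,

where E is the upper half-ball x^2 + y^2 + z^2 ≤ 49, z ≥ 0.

In spherical coordinates, x = ρ sin(φ) cos(θ), y = ρ sin(φ) sin(θ), z = ρ cos(φ), and dV = ρ^2 sin(φ) dρ dφ dθ.

The integrand becomes 9ρ cos(φ), so

    ∭_E (9z) dV = ∫_{0}^{2π} ∫_{0}^{π/2} ∫_{0}^{7} (9ρ cos(φ)) · ρ^2 sin(φ) dρ dφ dθ.

Inner (ρ): 21609sin(2φ)/8.
Middle (φ): 21609/8.
Outer (θ): 21609π/4.

Therefore the triple integral equals 21609π/4.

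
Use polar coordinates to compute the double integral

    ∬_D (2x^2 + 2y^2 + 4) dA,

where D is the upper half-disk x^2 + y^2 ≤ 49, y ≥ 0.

The region D is 0 ≤ r ≤ 7, 0 ≤ θ ≤ π in polar coordinates, where x = r cos(θ), y = r sin(θ), and dA = r dr dθ.

Under the substitution, the integrand becomes 2r^2 + 4, so

    ∬_D (2x^2 + 2y^2 + 4) dA = ∫_{0}^{π} ∫_{0}^{7} (2r^2 + 4) · r dr dθ.

Inner integral (in r): ∫_{0}^{7} (2r^2 + 4) · r dr = 2597/2.

Outer integral (in θ): ∫_{0}^{π} (2597/2) dθ = 2597π/2.

Therefore ∬_D (2x^2 + 2y^2 + 4) dA = 2597π/2.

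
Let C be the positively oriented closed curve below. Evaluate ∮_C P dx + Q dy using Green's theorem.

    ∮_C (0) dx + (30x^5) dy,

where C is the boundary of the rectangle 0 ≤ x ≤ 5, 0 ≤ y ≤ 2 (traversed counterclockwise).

Green's theorem converts the closed line integral into a double integral over the enclosed region D:

    ∮_C P dx + Q dy = ∬_D (∂Q/∂x - ∂P/∂y) dA.

Here P = 0, Q = 30x^5, so

    ∂Q/∂x = 150x^4,    ∂P/∂y = 0,
    ∂Q/∂x - ∂P/∂y = 150x^4.

D is the region 0 ≤ x ≤ 5, 0 ≤ y ≤ 2. Evaluating the double integral:

    ∬_D (150x^4) dA = ∫_0^{5} ∫_0^{2} (150x^4) dy dx.

Inner (y from 0 to 2): 300x^4.
Outer (x from 0 to 5): 187500.

Therefore ∮_C P dx + Q dy = 187500.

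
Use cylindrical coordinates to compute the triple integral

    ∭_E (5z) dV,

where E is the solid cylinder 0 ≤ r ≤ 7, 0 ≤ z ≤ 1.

In cylindrical coordinates, x = r cos(θ), y = r sin(θ), z = z, and dV = r dr dθ dz.

The integrand becomes 5z, so

    ∭_E (5z) dV = ∫_{0}^{2π} ∫_{0}^{7} ∫_{0}^{1} (5z) · r dz dr dθ.

Inner (z): 5r/2.
Middle (r from 0 to 7): 245/4.
Outer (θ): 245π/2.

Therefore the triple integral equals 245π/2.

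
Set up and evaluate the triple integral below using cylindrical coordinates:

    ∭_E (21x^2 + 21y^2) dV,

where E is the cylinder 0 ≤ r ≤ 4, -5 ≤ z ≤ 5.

In cylindrical coordinates, x = r cos(θ), y = r sin(θ), z = z, and dV = r dr dθ dz.

The integrand becomes 21r^2, so

    ∭_E (21x^2 + 21y^2) dV = ∫_{0}^{2π} ∫_{0}^{4} ∫_{-5}^{5} (21r^2) · r dz dr dθ.

Inner (z): 210r^3.
Middle (r from 0 to 4): 13440.
Outer (θ): 26880π.

Therefore the triple integral equals 26880π.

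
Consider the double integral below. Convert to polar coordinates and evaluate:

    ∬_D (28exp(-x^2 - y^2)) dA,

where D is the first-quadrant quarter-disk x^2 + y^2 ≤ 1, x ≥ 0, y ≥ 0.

The region D is 0 ≤ r ≤ 1, 0 ≤ θ ≤ π/2 in polar coordinates, where x = r cos(θ), y = r sin(θ), and dA = r dr dθ.

Under the substitution, the integrand becomes 28exp(-r^2), so

    ∬_D (28exp(-x^2 - y^2)) dA = ∫_{0}^{π/2} ∫_{0}^{1} (28exp(-r^2)) · r dr dθ.

Inner integral (in r): ∫_{0}^{1} (28exp(-r^2)) · r dr = 14 - 14exp(-1).

Outer integral (in θ): ∫_{0}^{π/2} (14 - 14exp(-1)) dθ = -7π exp(-1) + 7π.

Therefore ∬_D (28exp(-x^2 - y^2)) dA = -7π exp(-1) + 7π.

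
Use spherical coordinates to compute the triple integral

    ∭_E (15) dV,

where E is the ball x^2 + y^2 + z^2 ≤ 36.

In spherical coordinates, x = ρ sin(φ) cos(θ), y = ρ sin(φ) sin(θ), z = ρ cos(φ), and dV = ρ^2 sin(φ) dρ dφ dθ.

The integrand becomes 15, so

    ∭_E (15) dV = ∫_{0}^{2π} ∫_{0}^{π} ∫_{0}^{6} (15) · ρ^2 sin(φ) dρ dφ dθ.

Inner (ρ): 1080sin(φ).
Middle (φ): 2160.
Outer (θ): 4320π.

Therefore the triple integral equals 4320π.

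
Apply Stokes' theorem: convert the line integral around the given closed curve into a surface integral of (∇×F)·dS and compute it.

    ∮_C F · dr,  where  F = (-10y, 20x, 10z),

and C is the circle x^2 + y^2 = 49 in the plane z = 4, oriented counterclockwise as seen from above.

Let S be the flat disk x^2 + y^2 ≤ 49 in the plane z = 4, with upward unit normal n̂ = ẑ. By Stokes' theorem,

    ∮_C F · dr = ∬_S (∇ × F) · n̂ dS = ∬_D (curl F)_z dA,

where D is the disk x^2 + y^2 ≤ 49.

Compute the curl of F = (-10y, 20x, 10z):
    (∇ × F)_x = ∂F_z/∂y - ∂F_y/∂z = 0,
    (∇ × F)_y = ∂F_x/∂z - ∂F_z/∂x = 0,
    (∇ × F)_z = ∂F_y/∂x - ∂F_x/∂y = 30.

On z = 4, (curl F)_z = 30.

Convert to polar (x = r cos θ, y = r sin θ, dA = r dr dθ); the integrand becomes 30, so

    ∬_D (curl F)_z dA = ∫_0^{2π} ∫_0^{7} (30) · r dr dθ.

Inner (r from 0 to 7): 735.
Outer (θ from 0 to 2π): 1470π.

Therefore ∮_C F · dr = 1470π.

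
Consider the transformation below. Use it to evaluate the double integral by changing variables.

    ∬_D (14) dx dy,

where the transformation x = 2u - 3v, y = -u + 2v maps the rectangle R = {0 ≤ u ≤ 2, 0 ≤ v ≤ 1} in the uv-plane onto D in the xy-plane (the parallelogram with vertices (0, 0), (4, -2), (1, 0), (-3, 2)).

Compute the Jacobian determinant of (x, y) with respect to (u, v):

    ∂(x,y)/∂(u,v) = | 2  -3 | = (2)(2) - (-3)(-1) = 1.
                   | -1  2 |

Its absolute value is |J| = 1 (the area scaling factor).

Substituting x = 2u - 3v, y = -u + 2v into the integrand,

    14 → 14,

so the integral becomes

    ∬_R (14) · |J| du dv = ∫_0^2 ∫_0^1 (14) dv du.

Inner (v): 14.
Outer (u): 28.

Therefore ∬_D (14) dx dy = 28.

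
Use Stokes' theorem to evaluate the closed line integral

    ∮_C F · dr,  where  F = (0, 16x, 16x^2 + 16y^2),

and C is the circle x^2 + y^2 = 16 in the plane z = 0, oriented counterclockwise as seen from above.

Let S be the flat disk x^2 + y^2 ≤ 16 in the plane z = 0, with upward unit normal n̂ = ẑ. By Stokes' theorem,

    ∮_C F · dr = ∬_S (∇ × F) · n̂ dS = ∬_D (curl F)_z dA,

where D is the disk x^2 + y^2 ≤ 16.

Compute the curl of F = (0, 16x, 16x^2 + 16y^2):
    (∇ × F)_x = ∂F_z/∂y - ∂F_y/∂z = 32y,
    (∇ × F)_y = ∂F_x/∂z - ∂F_z/∂x = -32x,
    (∇ × F)_z = ∂F_y/∂x - ∂F_x/∂y = 16.

On z = 0, (curl F)_z = 16.

Convert to polar (x = r cos θ, y = r sin θ, dA = r dr dθ); the integrand becomes 16, so

    ∬_D (curl F)_z dA = ∫_0^{2π} ∫_0^{4} (16) · r dr dθ.

Inner (r from 0 to 4): 128.
Outer (θ from 0 to 2π): 256π.

Therefore ∮_C F · dr = 256π.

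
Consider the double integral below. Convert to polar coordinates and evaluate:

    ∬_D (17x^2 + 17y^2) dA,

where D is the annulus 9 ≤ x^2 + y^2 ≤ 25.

The region D is 3 ≤ r ≤ 5, 0 ≤ θ ≤ 2π in polar coordinates, where x = r cos(θ), y = r sin(θ), and dA = r dr dθ.

Under the substitution, the integrand becomes 17r^2, so

    ∬_D (17x^2 + 17y^2) dA = ∫_{0}^{2π} ∫_{3}^{5} (17r^2) · r dr dθ.

Inner integral (in r): ∫_{3}^{5} (17r^2) · r dr = 2312.

Outer integral (in θ): ∫_{0}^{2π} (2312) dθ = 4624π.

Therefore ∬_D (17x^2 + 17y^2) dA = 4624π.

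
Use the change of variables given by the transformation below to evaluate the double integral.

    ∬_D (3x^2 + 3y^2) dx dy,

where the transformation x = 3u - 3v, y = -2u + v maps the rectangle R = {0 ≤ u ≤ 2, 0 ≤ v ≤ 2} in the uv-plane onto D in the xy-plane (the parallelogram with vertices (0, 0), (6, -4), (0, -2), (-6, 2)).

Compute the Jacobian determinant of (x, y) with respect to (u, v):

    ∂(x,y)/∂(u,v) = | 3  -3 | = (3)(1) - (-3)(-2) = -3.
                   | -2  1 |

Its absolute value is |J| = 3 (the area scaling factor).

Substituting x = 3u - 3v, y = -2u + v into the integrand,

    3x^2 + 3y^2 → 39u^2 - 66u v + 30v^2,

so the integral becomes

    ∬_R (39u^2 - 66u v + 30v^2) · |J| du dv = ∫_0^2 ∫_0^2 (117u^2 - 198u v + 90v^2) dv du.

Inner (v): 234u^2 - 396u + 240.
Outer (u): 312.

Therefore ∬_D (3x^2 + 3y^2) dx dy = 312.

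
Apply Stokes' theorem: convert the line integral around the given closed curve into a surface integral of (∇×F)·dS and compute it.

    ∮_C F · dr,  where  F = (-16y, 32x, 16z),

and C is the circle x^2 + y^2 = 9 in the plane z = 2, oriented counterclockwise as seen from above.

Let S be the flat disk x^2 + y^2 ≤ 9 in the plane z = 2, with upward unit normal n̂ = ẑ. By Stokes' theorem,

    ∮_C F · dr = ∬_S (∇ × F) · n̂ dS = ∬_D (curl F)_z dA,

where D is the disk x^2 + y^2 ≤ 9.

Compute the curl of F = (-16y, 32x, 16z):
    (∇ × F)_x = ∂F_z/∂y - ∂F_y/∂z = 0,
    (∇ × F)_y = ∂F_x/∂z - ∂F_z/∂x = 0,
    (∇ × F)_z = ∂F_y/∂x - ∂F_x/∂y = 48.

On z = 2, (curl F)_z = 48.

Convert to polar (x = r cos θ, y = r sin θ, dA = r dr dθ); the integrand becomes 48, so

    ∬_D (curl F)_z dA = ∫_0^{2π} ∫_0^{3} (48) · r dr dθ.

Inner (r from 0 to 3): 216.
Outer (θ from 0 to 2π): 432π.

Therefore ∮_C F · dr = 432π.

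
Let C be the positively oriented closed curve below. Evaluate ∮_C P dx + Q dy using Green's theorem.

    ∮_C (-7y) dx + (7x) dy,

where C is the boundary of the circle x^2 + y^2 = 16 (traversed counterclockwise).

Green's theorem converts the closed line integral into a double integral over the enclosed region D:

    ∮_C P dx + Q dy = ∬_D (∂Q/∂x - ∂P/∂y) dA.

Here P = -7y, Q = 7x, so

    ∂Q/∂x = 7,    ∂P/∂y = -7,
    ∂Q/∂x - ∂P/∂y = 14.

D is the region x^2 + y^2 ≤ 16. Evaluating the double integral:

In polar coordinates (x = r cos θ, y = r sin θ, dA = r dr dθ) the integrand becomes 14, so

    ∬_D (14) dA = ∫_0^{2π} ∫_0^{4} (14) · r dr dθ.

Inner (r from 0 to 4): 112.
Outer (θ from 0 to 2π): 224π.

Therefore ∮_C P dx + Q dy = 224π.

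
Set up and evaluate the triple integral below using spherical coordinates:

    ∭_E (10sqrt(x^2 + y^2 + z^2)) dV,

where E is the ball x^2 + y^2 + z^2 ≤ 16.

In spherical coordinates, x = ρ sin(φ) cos(θ), y = ρ sin(φ) sin(θ), z = ρ cos(φ), and dV = ρ^2 sin(φ) dρ dφ dθ.

The integrand becomes 10ρ, so

    ∭_E (10sqrt(x^2 + y^2 + z^2)) dV = ∫_{0}^{2π} ∫_{0}^{π} ∫_{0}^{4} (10ρ) · ρ^2 sin(φ) dρ dφ dθ.

Inner (ρ): 640sin(φ).
Middle (φ): 1280.
Outer (θ): 2560π.

Therefore the triple integral equals 2560π.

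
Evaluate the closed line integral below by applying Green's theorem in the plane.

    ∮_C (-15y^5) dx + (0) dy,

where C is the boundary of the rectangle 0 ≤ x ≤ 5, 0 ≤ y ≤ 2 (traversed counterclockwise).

Green's theorem converts the closed line integral into a double integral over the enclosed region D:

    ∮_C P dx + Q dy = ∬_D (∂Q/∂x - ∂P/∂y) dA.

Here P = -15y^5, Q = 0, so

    ∂Q/∂x = 0,    ∂P/∂y = -75y^4,
    ∂Q/∂x - ∂P/∂y = 75y^4.

D is the region 0 ≤ x ≤ 5, 0 ≤ y ≤ 2. Evaluating the double integral:

    ∬_D (75y^4) dA = ∫_0^{5} ∫_0^{2} (75y^4) dy dx.

Inner (y from 0 to 2): 480.
Outer (x from 0 to 5): 2400.

Therefore ∮_C P dx + Q dy = 2400.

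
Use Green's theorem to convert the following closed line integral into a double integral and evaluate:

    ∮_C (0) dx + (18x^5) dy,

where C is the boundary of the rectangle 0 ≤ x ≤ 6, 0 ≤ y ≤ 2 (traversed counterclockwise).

Green's theorem converts the closed line integral into a double integral over the enclosed region D:

    ∮_C P dx + Q dy = ∬_D (∂Q/∂x - ∂P/∂y) dA.

Here P = 0, Q = 18x^5, so

    ∂Q/∂x = 90x^4,    ∂P/∂y = 0,
    ∂Q/∂x - ∂P/∂y = 90x^4.

D is the region 0 ≤ x ≤ 6, 0 ≤ y ≤ 2. Evaluating the double integral:

    ∬_D (90x^4) dA = ∫_0^{6} ∫_0^{2} (90x^4) dy dx.

Inner (y from 0 to 2): 180x^4.
Outer (x from 0 to 6): 279936.

Therefore ∮_C P dx + Q dy = 279936.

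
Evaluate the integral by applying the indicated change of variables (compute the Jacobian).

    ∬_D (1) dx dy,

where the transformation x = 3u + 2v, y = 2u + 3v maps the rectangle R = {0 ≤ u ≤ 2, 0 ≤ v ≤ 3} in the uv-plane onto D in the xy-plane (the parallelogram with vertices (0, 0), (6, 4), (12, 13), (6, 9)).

Compute the Jacobian determinant of (x, y) with respect to (u, v):

    ∂(x,y)/∂(u,v) = | 3  2 | = (3)(3) - (2)(2) = 5.
                   | 2  3 |

Its absolute value is |J| = 5 (the area scaling factor).

Substituting x = 3u + 2v, y = 2u + 3v into the integrand,

    1 → 1,

so the integral becomes

    ∬_R (1) · |J| du dv = ∫_0^2 ∫_0^3 (5) dv du.

Inner (v): 15.
Outer (u): 30.

Therefore ∬_D (1) dx dy = 30.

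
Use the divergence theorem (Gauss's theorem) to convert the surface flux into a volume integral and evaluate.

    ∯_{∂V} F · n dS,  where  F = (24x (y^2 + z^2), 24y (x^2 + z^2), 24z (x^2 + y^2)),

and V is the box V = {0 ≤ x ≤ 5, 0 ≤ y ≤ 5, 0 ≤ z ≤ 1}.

By the divergence theorem,

    ∯_{∂V} F · n dS = ∭_V (∇ · F) dV.

Compute the divergence:
    ∇ · F = ∂F_x/∂x + ∂F_y/∂y + ∂F_z/∂z = 24y^2 + 24z^2 + 24x^2 + 24z^2 + 24x^2 + 24y^2 = 48x^2 + 48y^2 + 48z^2.

V is a rectangular box, so dV = dx dy dz with 0 ≤ x ≤ 5, 0 ≤ y ≤ 5, 0 ≤ z ≤ 1.

Integrate (48x^2 + 48y^2 + 48z^2) over V as an iterated integral:

    ∭_V (∇·F) dV = ∫_0^{5} ∫_0^{5} ∫_0^{1} (48x^2 + 48y^2 + 48z^2) dz dy dx.

Inner (z from 0 to 1): 48x^2 + 48y^2 + 16.
Middle (y from 0 to 5): 240x^2 + 2080.
Outer (x from 0 to 5): 20400.

Therefore ∯_{∂V} F · n dS = 20400.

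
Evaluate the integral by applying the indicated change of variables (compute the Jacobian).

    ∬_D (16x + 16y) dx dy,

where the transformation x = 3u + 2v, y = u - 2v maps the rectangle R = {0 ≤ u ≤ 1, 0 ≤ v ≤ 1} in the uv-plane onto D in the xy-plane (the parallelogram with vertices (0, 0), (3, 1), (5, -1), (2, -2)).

Compute the Jacobian determinant of (x, y) with respect to (u, v):

    ∂(x,y)/∂(u,v) = | 3  2 | = (3)(-2) - (2)(1) = -8.
                   | 1  -2 |

Its absolute value is |J| = 8 (the area scaling factor).

Substituting x = 3u + 2v, y = u - 2v into the integrand,

    16x + 16y → 64u,

so the integral becomes

    ∬_R (64u) · |J| du dv = ∫_0^1 ∫_0^1 (512u) dv du.

Inner (v): 512u.
Outer (u): 256.

Therefore ∬_D (16x + 16y) dx dy = 256.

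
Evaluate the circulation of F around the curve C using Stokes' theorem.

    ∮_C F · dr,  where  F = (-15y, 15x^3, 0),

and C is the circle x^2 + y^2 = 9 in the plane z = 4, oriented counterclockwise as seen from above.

Let S be the flat disk x^2 + y^2 ≤ 9 in the plane z = 4, with upward unit normal n̂ = ẑ. By Stokes' theorem,

    ∮_C F · dr = ∬_S (∇ × F) · n̂ dS = ∬_D (curl F)_z dA,

where D is the disk x^2 + y^2 ≤ 9.

Compute the curl of F = (-15y, 15x^3, 0):
    (∇ × F)_x = ∂F_z/∂y - ∂F_y/∂z = 0,
    (∇ × F)_y = ∂F_x/∂z - ∂F_z/∂x = 0,
    (∇ × F)_z = ∂F_y/∂x - ∂F_x/∂y = 45x^2 + 15.

On z = 4, (curl F)_z = 45x^2 + 15.

Convert to polar (x = r cos θ, y = r sin θ, dA = r dr dθ); the integrand becomes 45r^2cos(θ)^2 + 15, so

    ∬_D (curl F)_z dA = ∫_0^{2π} ∫_0^{3} (45r^2cos(θ)^2 + 15) · r dr dθ.

Inner (r from 0 to 3): 3645cos(θ)^2/4 + 135/2.
Outer (θ from 0 to 2π): 4185π/4.

Therefore ∮_C F · dr = 4185π/4.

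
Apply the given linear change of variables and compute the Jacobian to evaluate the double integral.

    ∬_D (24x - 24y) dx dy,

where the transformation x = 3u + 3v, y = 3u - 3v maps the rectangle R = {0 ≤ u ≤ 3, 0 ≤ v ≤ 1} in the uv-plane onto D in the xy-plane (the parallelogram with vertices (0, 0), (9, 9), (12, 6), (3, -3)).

Compute the Jacobian determinant of (x, y) with respect to (u, v):

    ∂(x,y)/∂(u,v) = | 3  3 | = (3)(-3) - (3)(3) = -18.
                   | 3  -3 |

Its absolute value is |J| = 18 (the area scaling factor).

Substituting x = 3u + 3v, y = 3u - 3v into the integrand,

    24x - 24y → 144v,

so the integral becomes

    ∬_R (144v) · |J| du dv = ∫_0^3 ∫_0^1 (2592v) dv du.

Inner (v): 1296.
Outer (u): 3888.

Therefore ∬_D (24x - 24y) dx dy = 3888.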